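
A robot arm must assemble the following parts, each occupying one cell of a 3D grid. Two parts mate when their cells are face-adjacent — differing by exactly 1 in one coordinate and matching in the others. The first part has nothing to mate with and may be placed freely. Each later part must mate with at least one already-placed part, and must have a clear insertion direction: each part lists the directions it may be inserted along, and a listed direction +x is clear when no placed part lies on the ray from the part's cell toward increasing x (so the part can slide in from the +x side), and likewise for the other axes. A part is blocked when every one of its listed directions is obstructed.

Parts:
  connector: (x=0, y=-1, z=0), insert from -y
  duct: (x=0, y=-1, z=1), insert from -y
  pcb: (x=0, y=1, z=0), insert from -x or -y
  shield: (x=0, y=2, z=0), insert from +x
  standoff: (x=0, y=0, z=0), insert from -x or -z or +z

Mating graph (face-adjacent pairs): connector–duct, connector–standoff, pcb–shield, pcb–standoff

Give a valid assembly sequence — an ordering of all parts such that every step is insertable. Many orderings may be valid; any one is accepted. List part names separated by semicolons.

connector; standoff; pcb; shield; duct

1. connector@(0, -1, 0) [-y clear] — {connector}
2. standoff@(0, 0, 0) [-x clear] — {connector, standoff}
3. pcb@(0, 1, 0) [-x clear] — {connector, pcb, standoff}
4. shield@(0, 2, 0) [+x clear] — {connector, pcb, shield, standoff}
5. duct@(0, -1, 1) [-y clear] — {connector, duct, pcb, shield, standoff}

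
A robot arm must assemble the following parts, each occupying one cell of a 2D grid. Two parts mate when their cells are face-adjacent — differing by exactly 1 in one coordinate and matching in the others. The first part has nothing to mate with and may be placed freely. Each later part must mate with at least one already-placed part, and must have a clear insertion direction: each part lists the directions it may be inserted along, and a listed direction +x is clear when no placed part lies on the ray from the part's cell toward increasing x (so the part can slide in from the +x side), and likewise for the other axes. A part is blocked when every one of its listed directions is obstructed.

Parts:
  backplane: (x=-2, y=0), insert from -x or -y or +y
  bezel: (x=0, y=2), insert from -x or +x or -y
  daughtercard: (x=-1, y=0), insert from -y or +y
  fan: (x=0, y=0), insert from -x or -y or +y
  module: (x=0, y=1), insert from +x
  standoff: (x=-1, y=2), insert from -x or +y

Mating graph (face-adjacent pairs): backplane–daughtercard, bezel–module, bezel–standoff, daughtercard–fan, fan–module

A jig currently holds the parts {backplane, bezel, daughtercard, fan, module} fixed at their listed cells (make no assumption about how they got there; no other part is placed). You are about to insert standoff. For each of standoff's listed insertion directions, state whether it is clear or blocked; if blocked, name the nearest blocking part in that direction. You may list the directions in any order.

-x: ray from standoff(-1, 2) has no placed part ⇒ clear
+y: ray from standoff(-1, 2) has no placed part ⇒ clear

+y: clear; -x: clear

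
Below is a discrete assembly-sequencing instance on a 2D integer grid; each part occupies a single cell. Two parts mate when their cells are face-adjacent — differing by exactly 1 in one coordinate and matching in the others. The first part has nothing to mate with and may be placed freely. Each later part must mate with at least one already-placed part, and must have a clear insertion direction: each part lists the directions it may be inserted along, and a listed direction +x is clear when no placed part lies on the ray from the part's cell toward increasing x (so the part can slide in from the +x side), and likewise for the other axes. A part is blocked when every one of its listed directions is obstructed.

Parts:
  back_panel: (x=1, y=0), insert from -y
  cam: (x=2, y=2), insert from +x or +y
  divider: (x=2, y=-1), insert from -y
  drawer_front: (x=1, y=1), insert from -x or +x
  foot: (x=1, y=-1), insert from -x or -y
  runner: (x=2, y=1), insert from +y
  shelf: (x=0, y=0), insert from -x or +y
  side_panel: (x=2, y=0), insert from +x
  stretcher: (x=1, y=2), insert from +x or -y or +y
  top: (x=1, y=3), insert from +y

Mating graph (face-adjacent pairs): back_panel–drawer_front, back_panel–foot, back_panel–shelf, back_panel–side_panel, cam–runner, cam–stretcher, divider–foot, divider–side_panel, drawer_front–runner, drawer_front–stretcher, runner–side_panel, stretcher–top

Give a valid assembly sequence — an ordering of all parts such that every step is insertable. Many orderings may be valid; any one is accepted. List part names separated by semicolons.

1. drawer_front@(1, 1) [-x clear] — {drawer_front}
2. runner@(2, 1) [+y clear] — {drawer_front, runner}
3. cam@(2, 2) [+x clear] — {cam, drawer_front, runner}
4. stretcher@(1, 2) [+y clear] — {cam, drawer_front, runner, stretcher}
5. top@(1, 3) [+y clear] — {cam, drawer_front, runner, stretcher, top}
6. back_panel@(1, 0) [-y clear] — {back_panel, cam, drawer_front, runner, stretcher, top}
7. shelf@(0, 0) [-x clear] — {back_panel, cam, drawer_front, runner, shelf, stretcher, top}
8. foot@(1, -1) [-x clear] — {back_panel, cam, drawer_front, foot, runner, shelf, stretcher, top}
9. divider@(2, -1) [-y clear] — {back_panel, cam, divider, drawer_front, foot, runner, shelf, stretcher, top}
10. side_panel@(2, 0) [+x clear] — {back_panel, cam, divider, drawer_front, foot, runner, shelf, side_panel, stretcher, top}

drawer_front; runner; cam; stretcher; top; back_panel; shelf; foot; divider; side_panel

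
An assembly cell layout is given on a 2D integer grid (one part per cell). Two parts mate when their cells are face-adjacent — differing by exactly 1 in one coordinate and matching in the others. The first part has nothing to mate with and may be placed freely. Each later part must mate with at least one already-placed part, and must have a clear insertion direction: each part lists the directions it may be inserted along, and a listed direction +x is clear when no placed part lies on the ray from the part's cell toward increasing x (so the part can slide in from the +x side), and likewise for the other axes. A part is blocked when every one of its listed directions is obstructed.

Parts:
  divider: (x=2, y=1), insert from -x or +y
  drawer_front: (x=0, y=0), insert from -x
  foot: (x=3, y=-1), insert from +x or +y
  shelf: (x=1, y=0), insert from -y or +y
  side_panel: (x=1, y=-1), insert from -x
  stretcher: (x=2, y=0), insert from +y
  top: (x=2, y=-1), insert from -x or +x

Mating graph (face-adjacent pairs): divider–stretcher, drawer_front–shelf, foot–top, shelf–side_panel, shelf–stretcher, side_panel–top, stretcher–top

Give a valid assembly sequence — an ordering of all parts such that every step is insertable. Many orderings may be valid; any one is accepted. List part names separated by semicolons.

1. drawer_front@(0, 0) [-x clear] — {drawer_front}
2. shelf@(1, 0) [-y clear] — {drawer_front, shelf}
3. stretcher@(2, 0) [+y clear] — {drawer_front, shelf, stretcher}
4. top@(2, -1) [-x clear] — {drawer_front, shelf, stretcher, top}
5. foot@(3, -1) [+x clear] — {drawer_front, foot, shelf, stretcher, top}
6. divider@(2, 1) [-x clear] — {divider, drawer_front, foot, shelf, stretcher, top}
7. side_panel@(1, -1) [-x clear] — {divider, drawer_front, foot, shelf, side_panel, stretcher, top}

drawer_front; shelf; stretcher; top; foot; divider; side_panel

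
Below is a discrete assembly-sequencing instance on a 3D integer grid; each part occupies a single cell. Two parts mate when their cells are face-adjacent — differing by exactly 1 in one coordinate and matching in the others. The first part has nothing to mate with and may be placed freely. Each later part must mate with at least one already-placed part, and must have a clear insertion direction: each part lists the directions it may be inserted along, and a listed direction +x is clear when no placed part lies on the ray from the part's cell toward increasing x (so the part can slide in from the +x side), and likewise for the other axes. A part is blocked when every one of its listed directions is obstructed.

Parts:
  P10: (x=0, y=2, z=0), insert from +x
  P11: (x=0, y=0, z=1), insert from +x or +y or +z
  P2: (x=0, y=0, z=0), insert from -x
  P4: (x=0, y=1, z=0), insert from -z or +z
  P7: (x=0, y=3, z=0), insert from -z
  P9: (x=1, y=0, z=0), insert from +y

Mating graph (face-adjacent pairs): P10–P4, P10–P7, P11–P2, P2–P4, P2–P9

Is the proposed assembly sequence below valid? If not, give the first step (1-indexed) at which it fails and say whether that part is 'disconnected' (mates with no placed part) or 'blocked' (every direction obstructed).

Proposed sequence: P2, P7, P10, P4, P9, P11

Invalid at step 2 (disconnected)

1. P2@(0, 0, 0) [-x clear] — {P2}
2. P7@(0, 3, 0) — no placed neighbour ⇒ disconnected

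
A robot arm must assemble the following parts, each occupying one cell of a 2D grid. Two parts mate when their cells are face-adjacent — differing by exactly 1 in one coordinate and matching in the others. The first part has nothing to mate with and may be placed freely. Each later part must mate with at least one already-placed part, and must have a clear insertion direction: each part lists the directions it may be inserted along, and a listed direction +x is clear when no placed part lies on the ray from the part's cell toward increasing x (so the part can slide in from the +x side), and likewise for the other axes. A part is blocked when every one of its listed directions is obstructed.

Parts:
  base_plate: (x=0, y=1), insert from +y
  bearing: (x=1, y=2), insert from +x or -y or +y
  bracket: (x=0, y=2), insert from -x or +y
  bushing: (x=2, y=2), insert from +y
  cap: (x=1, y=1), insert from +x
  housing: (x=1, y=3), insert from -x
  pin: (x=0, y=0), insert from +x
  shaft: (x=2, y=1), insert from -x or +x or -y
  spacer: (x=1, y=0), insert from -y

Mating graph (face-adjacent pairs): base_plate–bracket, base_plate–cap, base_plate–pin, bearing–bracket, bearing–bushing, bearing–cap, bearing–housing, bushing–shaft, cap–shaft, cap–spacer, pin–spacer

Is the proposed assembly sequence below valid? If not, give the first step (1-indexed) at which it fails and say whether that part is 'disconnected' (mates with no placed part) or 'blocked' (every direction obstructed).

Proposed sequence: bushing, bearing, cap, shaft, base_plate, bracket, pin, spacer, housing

1. bushing@(2, 2) [+y clear] — {bushing}
2. bearing@(1, 2) [-y clear] — {bearing, bushing}
3. cap@(1, 1) [+x clear] — {bearing, bushing, cap}
4. shaft@(2, 1) [+x clear] — {bearing, bushing, cap, shaft}
5. base_plate@(0, 1) [+y clear] — {base_plate, bearing, bushing, cap, shaft}
6. bracket@(0, 2) [-x clear] — {base_plate, bearing, bracket, bushing, cap, shaft}
7. pin@(0, 0) [+x clear] — {base_plate, bearing, bracket, bushing, cap, pin, shaft}
8. spacer@(1, 0) [-y clear] — {base_plate, bearing, bracket, bushing, cap, pin, shaft, spacer}
9. housing@(1, 3) [-x clear] — {base_plate, bearing, bracket, bushing, cap, housing, pin, shaft, spacer}

Valid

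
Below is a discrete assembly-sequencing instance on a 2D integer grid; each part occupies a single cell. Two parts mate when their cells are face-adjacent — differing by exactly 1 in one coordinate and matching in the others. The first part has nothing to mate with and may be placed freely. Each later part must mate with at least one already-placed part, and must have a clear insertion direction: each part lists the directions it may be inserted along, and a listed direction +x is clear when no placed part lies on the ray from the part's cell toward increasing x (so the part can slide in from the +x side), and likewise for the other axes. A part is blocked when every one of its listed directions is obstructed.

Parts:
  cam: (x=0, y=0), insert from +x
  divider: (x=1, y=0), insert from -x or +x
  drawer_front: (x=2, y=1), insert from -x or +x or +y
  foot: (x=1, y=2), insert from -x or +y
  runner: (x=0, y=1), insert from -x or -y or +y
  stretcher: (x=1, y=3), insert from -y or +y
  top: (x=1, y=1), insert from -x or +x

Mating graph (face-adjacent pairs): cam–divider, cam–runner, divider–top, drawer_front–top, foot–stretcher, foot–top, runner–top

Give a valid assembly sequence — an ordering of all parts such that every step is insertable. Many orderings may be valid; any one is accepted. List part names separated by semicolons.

1. cam@(0, 0) [+x clear] — {cam}
2. runner@(0, 1) [-x clear] — {cam, runner}
3. top@(1, 1) [+x clear] — {cam, runner, top}
4. drawer_front@(2, 1) [+x clear] — {cam, drawer_front, runner, top}
5. divider@(1, 0) [+x clear] — {cam, divider, drawer_front, runner, top}
6. foot@(1, 2) [-x clear] — {cam, divider, drawer_front, foot, runner, top}
7. stretcher@(1, 3) [+y clear] — {cam, divider, drawer_front, foot, runner, stretcher, top}

cam; runner; top; drawer_front; divider; foot; stretcher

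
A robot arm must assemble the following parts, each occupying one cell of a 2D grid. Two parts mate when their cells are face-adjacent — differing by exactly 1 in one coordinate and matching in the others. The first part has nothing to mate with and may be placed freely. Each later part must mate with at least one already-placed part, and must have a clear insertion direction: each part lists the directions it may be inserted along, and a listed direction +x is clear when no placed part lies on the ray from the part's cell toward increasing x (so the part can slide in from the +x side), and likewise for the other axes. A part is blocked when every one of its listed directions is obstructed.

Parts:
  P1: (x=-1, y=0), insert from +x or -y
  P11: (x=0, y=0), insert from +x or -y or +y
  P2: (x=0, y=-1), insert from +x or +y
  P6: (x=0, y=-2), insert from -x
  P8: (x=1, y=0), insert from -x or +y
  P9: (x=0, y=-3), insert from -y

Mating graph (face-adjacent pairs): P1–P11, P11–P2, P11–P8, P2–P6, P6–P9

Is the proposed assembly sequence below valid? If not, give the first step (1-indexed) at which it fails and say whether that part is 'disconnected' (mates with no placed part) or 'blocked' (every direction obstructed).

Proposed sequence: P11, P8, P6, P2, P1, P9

1. P11@(0, 0) [+x clear] — {P11}
2. P8@(1, 0) [+y clear] — {P11, P8}
3. P6@(0, -2) — no placed neighbour ⇒ disconnected

Invalid at step 3 (disconnected)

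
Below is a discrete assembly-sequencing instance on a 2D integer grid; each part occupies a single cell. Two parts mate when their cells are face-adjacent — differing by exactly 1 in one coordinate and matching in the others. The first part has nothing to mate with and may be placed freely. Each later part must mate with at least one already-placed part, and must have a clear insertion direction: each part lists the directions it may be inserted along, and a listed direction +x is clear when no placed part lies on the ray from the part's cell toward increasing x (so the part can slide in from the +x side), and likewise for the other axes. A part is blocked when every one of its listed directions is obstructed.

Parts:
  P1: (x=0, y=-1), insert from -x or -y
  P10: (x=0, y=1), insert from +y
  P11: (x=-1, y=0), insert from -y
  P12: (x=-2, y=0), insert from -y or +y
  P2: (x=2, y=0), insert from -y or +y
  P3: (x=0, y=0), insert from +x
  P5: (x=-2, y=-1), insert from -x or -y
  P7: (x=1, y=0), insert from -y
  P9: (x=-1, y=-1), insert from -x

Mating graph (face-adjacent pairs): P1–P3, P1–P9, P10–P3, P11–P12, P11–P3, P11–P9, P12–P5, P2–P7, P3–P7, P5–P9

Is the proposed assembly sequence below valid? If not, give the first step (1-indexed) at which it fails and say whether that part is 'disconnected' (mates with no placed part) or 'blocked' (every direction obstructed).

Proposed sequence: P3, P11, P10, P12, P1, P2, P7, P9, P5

1. P3@(0, 0) [+x clear] — {P3}
2. P11@(-1, 0) [-y clear] — {P11, P3}
3. P10@(0, 1) [+y clear] — {P10, P11, P3}
4. P12@(-2, 0) [-y clear] — {P10, P11, P12, P3}
5. P1@(0, -1) [-x clear] — {P1, P10, P11, P12, P3}
6. P2@(2, 0) — no placed neighbour ⇒ disconnected

Invalid at step 6 (disconnected)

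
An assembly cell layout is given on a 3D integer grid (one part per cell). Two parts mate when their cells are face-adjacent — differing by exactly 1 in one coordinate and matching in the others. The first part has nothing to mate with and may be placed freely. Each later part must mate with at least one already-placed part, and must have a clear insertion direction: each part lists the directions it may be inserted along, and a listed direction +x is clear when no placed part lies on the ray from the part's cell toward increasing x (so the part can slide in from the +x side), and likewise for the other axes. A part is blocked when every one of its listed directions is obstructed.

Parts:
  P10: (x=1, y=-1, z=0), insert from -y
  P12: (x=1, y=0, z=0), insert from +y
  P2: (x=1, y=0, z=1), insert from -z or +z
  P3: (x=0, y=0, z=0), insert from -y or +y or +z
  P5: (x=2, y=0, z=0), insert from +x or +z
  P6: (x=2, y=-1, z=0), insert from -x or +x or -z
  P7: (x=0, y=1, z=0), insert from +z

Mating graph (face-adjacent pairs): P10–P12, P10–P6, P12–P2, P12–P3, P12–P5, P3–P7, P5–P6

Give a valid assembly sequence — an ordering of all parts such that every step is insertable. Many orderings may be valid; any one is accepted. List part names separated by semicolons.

1. P2@(1, 0, 1) [-z clear] — {P2}
2. P12@(1, 0, 0) [+y clear] — {P12, P2}
3. P5@(2, 0, 0) [+x clear] — {P12, P2, P5}
4. P6@(2, -1, 0) [-x clear] — {P12, P2, P5, P6}
5. P10@(1, -1, 0) [-y clear] — {P10, P12, P2, P5, P6}
6. P3@(0, 0, 0) [-y clear] — {P10, P12, P2, P3, P5, P6}
7. P7@(0, 1, 0) [+z clear] — {P10, P12, P2, P3, P5, P6, P7}

P2; P12; P5; P6; P10; P3; P7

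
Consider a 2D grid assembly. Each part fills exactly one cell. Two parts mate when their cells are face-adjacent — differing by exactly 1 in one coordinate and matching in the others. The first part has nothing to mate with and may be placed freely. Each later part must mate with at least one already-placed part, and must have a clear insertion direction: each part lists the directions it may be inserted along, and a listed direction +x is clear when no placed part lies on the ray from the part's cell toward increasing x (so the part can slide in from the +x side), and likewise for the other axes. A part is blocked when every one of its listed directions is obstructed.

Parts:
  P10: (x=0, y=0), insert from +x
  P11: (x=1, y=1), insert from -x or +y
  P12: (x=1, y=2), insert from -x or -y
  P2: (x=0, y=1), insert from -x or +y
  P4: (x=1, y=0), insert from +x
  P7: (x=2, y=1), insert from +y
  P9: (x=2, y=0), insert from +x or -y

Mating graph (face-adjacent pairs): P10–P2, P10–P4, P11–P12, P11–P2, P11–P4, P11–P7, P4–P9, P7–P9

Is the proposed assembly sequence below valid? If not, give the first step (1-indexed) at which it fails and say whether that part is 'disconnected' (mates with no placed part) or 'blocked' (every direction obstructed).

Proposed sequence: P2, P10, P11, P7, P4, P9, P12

1. P2@(0, 1) [-x clear] — {P2}
2. P10@(0, 0) [+x clear] — {P10, P2}
3. P11@(1, 1) [+y clear] — {P10, P11, P2}
4. P7@(2, 1) [+y clear] — {P10, P11, P2, P7}
5. P4@(1, 0) [+x clear] — {P10, P11, P2, P4, P7}
6. P9@(2, 0) [+x clear] — {P10, P11, P2, P4, P7, P9}
7. P12@(1, 2) [-x clear] — {P10, P11, P12, P2, P4, P7, P9}

Valid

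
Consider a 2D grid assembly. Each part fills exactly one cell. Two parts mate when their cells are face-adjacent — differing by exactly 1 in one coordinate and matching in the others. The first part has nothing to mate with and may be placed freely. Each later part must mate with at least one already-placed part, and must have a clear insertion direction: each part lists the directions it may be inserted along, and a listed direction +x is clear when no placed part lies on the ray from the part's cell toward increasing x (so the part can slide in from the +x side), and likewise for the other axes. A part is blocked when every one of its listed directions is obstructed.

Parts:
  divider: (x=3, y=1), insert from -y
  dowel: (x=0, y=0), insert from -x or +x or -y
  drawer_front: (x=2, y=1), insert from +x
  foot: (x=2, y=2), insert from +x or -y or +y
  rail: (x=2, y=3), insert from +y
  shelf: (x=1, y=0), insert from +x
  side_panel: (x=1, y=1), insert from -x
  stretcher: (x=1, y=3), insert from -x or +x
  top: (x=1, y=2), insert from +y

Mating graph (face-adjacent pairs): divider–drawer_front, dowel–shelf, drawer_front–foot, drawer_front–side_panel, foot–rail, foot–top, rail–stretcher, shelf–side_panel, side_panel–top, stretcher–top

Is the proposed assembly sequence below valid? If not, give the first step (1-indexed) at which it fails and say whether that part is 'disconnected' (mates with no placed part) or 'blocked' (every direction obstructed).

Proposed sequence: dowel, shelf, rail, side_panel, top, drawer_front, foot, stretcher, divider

1. dowel@(0, 0) [-x clear] — {dowel}
2. shelf@(1, 0) [+x clear] — {dowel, shelf}
3. rail@(2, 3) — no placed neighbour ⇒ disconnected

Invalid at step 3 (disconnected)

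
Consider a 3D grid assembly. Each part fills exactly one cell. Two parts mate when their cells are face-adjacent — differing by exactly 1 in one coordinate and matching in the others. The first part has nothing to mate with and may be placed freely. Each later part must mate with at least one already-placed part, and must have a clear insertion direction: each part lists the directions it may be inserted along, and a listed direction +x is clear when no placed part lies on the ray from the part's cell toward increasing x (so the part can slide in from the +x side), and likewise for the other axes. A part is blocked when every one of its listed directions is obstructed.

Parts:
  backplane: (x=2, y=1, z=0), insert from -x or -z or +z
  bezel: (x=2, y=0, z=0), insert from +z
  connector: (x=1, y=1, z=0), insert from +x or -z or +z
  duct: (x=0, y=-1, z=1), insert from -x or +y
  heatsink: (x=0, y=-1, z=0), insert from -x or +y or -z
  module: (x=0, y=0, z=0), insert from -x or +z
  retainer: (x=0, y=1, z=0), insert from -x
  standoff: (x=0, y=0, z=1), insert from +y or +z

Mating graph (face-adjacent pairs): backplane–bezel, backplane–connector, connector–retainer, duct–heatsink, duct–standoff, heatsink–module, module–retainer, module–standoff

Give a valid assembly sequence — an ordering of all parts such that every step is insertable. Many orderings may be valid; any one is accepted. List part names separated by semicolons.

1. duct@(0, -1, 1) [-x clear] — {duct}
2. standoff@(0, 0, 1) [+y clear] — {duct, standoff}
3. heatsink@(0, -1, 0) [-x clear] — {duct, heatsink, standoff}
4. module@(0, 0, 0) [-x clear] — {duct, heatsink, module, standoff}
5. retainer@(0, 1, 0) [-x clear] — {duct, heatsink, module, retainer, standoff}
6. connector@(1, 1, 0) [+x clear] — {connector, duct, heatsink, module, retainer, standoff}
7. backplane@(2, 1, 0) [-z clear] — {backplane, connector, duct, heatsink, module, retainer, standoff}
8. bezel@(2, 0, 0) [+z clear] — {backplane, bezel, connector, duct, heatsink, module, retainer, standoff}

duct; standoff; heatsink; module; retainer; connector; backplane; bezel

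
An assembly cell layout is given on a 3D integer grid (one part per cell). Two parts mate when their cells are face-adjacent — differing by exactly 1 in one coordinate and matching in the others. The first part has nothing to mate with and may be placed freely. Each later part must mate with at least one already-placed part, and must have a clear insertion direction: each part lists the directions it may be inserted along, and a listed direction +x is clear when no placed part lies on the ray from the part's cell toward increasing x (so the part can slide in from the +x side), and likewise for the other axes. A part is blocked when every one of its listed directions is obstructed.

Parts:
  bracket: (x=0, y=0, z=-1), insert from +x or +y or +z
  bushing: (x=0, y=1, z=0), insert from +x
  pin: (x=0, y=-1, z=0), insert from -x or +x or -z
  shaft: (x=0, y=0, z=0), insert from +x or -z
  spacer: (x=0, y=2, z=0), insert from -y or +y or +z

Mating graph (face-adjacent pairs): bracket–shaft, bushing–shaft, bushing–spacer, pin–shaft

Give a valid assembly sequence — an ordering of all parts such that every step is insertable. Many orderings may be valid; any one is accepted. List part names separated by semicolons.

shaft; pin; bracket; bushing; spacer

1. shaft@(0, 0, 0) [+x clear] — {shaft}
2. pin@(0, -1, 0) [-x clear] — {pin, shaft}
3. bracket@(0, 0, -1) [+x clear] — {bracket, pin, shaft}
4. bushing@(0, 1, 0) [+x clear] — {bracket, bushing, pin, shaft}
5. spacer@(0, 2, 0) [+y clear] — {bracket, bushing, pin, shaft, spacer}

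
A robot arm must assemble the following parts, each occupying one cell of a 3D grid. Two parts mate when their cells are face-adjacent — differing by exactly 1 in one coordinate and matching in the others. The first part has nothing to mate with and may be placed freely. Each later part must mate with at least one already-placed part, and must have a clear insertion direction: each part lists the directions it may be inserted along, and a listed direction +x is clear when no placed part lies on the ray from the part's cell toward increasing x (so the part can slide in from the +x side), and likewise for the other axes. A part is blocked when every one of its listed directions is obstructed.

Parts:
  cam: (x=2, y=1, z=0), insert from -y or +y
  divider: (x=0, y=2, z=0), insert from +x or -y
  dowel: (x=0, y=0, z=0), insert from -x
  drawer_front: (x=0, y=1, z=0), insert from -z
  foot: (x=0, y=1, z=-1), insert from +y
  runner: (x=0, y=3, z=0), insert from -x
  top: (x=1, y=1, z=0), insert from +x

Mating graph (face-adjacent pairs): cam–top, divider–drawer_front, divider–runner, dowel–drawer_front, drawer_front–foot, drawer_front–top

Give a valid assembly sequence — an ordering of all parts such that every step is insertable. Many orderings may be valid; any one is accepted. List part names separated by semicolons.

dowel; drawer_front; foot; top; divider; runner; cam

1. dowel@(0, 0, 0) [-x clear] — {dowel}
2. drawer_front@(0, 1, 0) [-z clear] — {dowel, drawer_front}
3. foot@(0, 1, -1) [+y clear] — {dowel, drawer_front, foot}
4. top@(1, 1, 0) [+x clear] — {dowel, drawer_front, foot, top}
5. divider@(0, 2, 0) [+x clear] — {divider, dowel, drawer_front, foot, top}
6. runner@(0, 3, 0) [-x clear] — {divider, dowel, drawer_front, foot, runner, top}
7. cam@(2, 1, 0) [-y clear] — {cam, divider, dowel, drawer_front, foot, runner, top}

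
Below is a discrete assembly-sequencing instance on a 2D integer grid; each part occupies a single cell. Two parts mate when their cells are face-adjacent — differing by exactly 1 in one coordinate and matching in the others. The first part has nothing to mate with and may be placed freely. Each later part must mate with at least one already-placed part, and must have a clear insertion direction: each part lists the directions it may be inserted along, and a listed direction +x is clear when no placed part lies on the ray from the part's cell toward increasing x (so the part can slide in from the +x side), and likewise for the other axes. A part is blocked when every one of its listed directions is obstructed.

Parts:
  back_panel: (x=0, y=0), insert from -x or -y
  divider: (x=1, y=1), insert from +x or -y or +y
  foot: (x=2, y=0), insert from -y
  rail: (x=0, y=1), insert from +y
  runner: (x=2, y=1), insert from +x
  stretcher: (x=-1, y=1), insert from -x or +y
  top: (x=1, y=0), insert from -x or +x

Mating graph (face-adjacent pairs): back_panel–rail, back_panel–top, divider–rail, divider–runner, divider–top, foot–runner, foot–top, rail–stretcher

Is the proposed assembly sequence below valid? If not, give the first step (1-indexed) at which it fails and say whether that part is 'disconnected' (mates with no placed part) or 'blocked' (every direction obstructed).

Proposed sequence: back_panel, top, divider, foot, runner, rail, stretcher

Valid

1. back_panel@(0, 0) [-x clear] — {back_panel}
2. top@(1, 0) [+x clear] — {back_panel, top}
3. divider@(1, 1) [+x clear] — {back_panel, divider, top}
4. foot@(2, 0) [-y clear] — {back_panel, divider, foot, top}
5. runner@(2, 1) [+x clear] — {back_panel, divider, foot, runner, top}
6. rail@(0, 1) [+y clear] — {back_panel, divider, foot, rail, runner, top}
7. stretcher@(-1, 1) [-x clear] — {back_panel, divider, foot, rail, runner, stretcher, top}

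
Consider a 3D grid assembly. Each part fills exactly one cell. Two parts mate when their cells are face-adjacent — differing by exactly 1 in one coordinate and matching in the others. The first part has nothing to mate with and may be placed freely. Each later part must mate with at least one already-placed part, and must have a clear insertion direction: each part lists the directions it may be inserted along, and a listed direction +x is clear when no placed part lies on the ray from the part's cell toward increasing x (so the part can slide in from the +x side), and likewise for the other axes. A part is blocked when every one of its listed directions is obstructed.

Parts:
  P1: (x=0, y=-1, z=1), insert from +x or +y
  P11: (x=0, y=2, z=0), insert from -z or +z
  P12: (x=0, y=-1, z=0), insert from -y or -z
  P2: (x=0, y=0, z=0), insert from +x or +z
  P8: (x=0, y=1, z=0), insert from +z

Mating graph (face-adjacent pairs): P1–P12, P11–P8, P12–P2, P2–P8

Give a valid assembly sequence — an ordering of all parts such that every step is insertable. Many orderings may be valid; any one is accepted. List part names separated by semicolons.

P8; P11; P2; P12; P1

1. P8@(0, 1, 0) [+z clear] — {P8}
2. P11@(0, 2, 0) [-z clear] — {P11, P8}
3. P2@(0, 0, 0) [+x clear] — {P11, P2, P8}
4. P12@(0, -1, 0) [-y clear] — {P11, P12, P2, P8}
5. P1@(0, -1, 1) [+x clear] — {P1, P11, P12, P2, P8}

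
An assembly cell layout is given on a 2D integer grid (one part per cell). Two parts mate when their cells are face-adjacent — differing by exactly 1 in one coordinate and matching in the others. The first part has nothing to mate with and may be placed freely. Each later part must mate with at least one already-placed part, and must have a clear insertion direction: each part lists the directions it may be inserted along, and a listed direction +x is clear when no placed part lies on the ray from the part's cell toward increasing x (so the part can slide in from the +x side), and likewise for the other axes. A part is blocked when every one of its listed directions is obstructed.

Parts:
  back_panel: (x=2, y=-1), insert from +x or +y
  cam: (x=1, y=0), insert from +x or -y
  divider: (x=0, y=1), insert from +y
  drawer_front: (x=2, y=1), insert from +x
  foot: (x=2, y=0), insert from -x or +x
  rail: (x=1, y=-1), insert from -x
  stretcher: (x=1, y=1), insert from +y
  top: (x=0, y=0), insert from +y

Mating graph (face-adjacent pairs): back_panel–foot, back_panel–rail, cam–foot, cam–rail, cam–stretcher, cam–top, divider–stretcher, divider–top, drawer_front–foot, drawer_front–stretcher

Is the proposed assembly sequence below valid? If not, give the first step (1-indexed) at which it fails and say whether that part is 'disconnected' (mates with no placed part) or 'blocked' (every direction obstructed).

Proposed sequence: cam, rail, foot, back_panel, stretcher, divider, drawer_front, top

Invalid at step 8 (blocked)

1. cam@(1, 0) [+x clear] — {cam}
2. rail@(1, -1) [-x clear] — {cam, rail}
3. foot@(2, 0) [+x clear] — {cam, foot, rail}
4. back_panel@(2, -1) [+x clear] — {back_panel, cam, foot, rail}
5. stretcher@(1, 1) [+y clear] — {back_panel, cam, foot, rail, stretcher}
6. divider@(0, 1) [+y clear] — {back_panel, cam, divider, foot, rail, stretcher}
7. drawer_front@(2, 1) [+x clear] — {back_panel, cam, divider, drawer_front, foot, rail, stretcher}
8. top@(0, 0) — +y all obstructed ⇒ blocked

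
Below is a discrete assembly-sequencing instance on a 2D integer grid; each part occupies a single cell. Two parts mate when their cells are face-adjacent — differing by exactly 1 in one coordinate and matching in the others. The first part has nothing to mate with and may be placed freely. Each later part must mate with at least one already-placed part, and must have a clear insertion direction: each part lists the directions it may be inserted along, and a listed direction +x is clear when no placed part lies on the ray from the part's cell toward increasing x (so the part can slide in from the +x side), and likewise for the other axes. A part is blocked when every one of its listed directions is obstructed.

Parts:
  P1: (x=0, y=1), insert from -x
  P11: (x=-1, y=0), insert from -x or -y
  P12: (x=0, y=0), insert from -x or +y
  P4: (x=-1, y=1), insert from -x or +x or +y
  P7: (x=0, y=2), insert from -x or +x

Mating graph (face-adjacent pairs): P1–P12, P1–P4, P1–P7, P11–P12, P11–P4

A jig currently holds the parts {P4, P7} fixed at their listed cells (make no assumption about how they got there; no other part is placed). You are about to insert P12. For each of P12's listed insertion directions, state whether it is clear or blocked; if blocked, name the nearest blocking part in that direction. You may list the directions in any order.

+y: blocked by P7; -x: clear

-x: ray from P12(0, 0) has no placed part ⇒ clear
+y: nearest on ray is P7@(0, 2) ⇒ blocked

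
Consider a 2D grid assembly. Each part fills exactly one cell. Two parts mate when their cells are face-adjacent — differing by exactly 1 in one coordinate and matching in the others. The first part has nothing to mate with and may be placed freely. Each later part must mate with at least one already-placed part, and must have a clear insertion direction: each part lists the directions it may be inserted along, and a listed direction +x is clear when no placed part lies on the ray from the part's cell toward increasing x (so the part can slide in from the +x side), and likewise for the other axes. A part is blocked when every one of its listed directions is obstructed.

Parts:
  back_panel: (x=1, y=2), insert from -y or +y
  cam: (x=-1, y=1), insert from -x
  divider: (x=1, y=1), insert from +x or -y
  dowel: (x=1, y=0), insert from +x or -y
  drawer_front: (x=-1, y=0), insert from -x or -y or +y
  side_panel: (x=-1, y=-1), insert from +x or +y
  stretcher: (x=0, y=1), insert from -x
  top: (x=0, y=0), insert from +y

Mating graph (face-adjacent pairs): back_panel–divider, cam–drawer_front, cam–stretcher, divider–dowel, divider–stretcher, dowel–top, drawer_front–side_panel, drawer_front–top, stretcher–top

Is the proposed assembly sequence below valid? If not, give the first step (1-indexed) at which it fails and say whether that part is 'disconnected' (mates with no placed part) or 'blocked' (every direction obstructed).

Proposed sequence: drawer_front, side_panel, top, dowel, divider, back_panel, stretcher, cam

Valid

1. drawer_front@(-1, 0) [-x clear] — {drawer_front}
2. side_panel@(-1, -1) [+x clear] — {drawer_front, side_panel}
3. top@(0, 0) [+y clear] — {drawer_front, side_panel, top}
4. dowel@(1, 0) [+x clear] — {dowel, drawer_front, side_panel, top}
5. divider@(1, 1) [+x clear] — {divider, dowel, drawer_front, side_panel, top}
6. back_panel@(1, 2) [+y clear] — {back_panel, divider, dowel, drawer_front, side_panel, top}
7. stretcher@(0, 1) [-x clear] — {back_panel, divider, dowel, drawer_front, side_panel, stretcher, top}
8. cam@(-1, 1) [-x clear] — {back_panel, cam, divider, dowel, drawer_front, side_panel, stretcher, top}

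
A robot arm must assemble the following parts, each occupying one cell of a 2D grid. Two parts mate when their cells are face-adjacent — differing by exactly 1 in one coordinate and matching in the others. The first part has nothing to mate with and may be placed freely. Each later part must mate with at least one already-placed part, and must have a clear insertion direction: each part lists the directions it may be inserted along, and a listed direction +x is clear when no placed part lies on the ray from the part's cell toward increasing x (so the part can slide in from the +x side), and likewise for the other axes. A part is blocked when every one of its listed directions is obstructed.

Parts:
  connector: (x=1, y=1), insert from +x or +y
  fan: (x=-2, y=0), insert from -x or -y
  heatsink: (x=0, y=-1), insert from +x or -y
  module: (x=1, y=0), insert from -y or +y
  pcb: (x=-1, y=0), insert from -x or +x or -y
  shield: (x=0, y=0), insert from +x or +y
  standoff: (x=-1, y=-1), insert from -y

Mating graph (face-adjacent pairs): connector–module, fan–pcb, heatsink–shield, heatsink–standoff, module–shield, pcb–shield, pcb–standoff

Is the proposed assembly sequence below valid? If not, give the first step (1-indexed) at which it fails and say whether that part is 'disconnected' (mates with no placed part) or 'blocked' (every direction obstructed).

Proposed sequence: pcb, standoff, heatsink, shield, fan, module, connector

1. pcb@(-1, 0) [-x clear] — {pcb}
2. standoff@(-1, -1) [-y clear] — {pcb, standoff}
3. heatsink@(0, -1) [+x clear] — {heatsink, pcb, standoff}
4. shield@(0, 0) [+x clear] — {heatsink, pcb, shield, standoff}
5. fan@(-2, 0) [-x clear] — {fan, heatsink, pcb, shield, standoff}
6. module@(1, 0) [-y clear] — {fan, heatsink, module, pcb, shield, standoff}
7. connector@(1, 1) [+x clear] — {connector, fan, heatsink, module, pcb, shield, standoff}

Valid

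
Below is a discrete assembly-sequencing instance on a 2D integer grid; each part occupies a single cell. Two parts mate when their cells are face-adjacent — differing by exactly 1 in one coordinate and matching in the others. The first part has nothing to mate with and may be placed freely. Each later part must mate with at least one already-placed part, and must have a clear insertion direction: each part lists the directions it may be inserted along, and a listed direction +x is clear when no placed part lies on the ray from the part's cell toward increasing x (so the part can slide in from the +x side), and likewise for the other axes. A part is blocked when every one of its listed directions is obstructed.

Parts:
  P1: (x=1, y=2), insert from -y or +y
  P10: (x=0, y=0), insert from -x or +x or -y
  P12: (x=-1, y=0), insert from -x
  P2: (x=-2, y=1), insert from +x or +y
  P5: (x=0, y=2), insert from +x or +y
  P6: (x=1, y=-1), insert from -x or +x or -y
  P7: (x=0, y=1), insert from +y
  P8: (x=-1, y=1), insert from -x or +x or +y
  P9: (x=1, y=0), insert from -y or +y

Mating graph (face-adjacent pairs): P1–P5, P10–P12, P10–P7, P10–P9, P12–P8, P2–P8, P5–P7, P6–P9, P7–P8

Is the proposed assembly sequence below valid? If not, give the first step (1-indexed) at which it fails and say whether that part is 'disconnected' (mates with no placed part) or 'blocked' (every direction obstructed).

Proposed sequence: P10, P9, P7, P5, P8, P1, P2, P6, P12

1. P10@(0, 0) [-x clear] — {P10}
2. P9@(1, 0) [-y clear] — {P10, P9}
3. P7@(0, 1) [+y clear] — {P10, P7, P9}
4. P5@(0, 2) [+x clear] — {P10, P5, P7, P9}
5. P8@(-1, 1) [-x clear] — {P10, P5, P7, P8, P9}
6. P1@(1, 2) [+y clear] — {P1, P10, P5, P7, P8, P9}
7. P2@(-2, 1) [+y clear] — {P1, P10, P2, P5, P7, P8, P9}
8. P6@(1, -1) [-x clear] — {P1, P10, P2, P5, P6, P7, P8, P9}
9. P12@(-1, 0) [-x clear] — {P1, P10, P12, P2, P5, P6, P7, P8, P9}

Valid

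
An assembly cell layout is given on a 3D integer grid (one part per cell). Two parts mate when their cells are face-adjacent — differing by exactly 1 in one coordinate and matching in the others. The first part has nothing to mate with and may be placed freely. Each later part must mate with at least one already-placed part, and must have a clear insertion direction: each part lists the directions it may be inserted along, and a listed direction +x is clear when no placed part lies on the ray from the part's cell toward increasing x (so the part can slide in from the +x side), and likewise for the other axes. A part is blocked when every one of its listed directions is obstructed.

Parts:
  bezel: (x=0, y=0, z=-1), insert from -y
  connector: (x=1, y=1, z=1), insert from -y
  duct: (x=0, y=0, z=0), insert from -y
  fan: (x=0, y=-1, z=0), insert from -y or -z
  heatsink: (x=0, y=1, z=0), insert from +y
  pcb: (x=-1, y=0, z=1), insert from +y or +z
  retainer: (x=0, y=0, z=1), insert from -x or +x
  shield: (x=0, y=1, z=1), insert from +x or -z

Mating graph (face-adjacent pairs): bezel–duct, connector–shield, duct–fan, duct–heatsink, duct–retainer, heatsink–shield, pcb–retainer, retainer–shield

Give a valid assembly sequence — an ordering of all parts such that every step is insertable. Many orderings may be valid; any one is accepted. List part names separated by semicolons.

connector; shield; heatsink; duct; fan; bezel; retainer; pcb

1. connector@(1, 1, 1) [-y clear] — {connector}
2. shield@(0, 1, 1) [-z clear] — {connector, shield}
3. heatsink@(0, 1, 0) [+y clear] — {connector, heatsink, shield}
4. duct@(0, 0, 0) [-y clear] — {connector, duct, heatsink, shield}
5. fan@(0, -1, 0) [-y clear] — {connector, duct, fan, heatsink, shield}
6. bezel@(0, 0, -1) [-y clear] — {bezel, connector, duct, fan, heatsink, shield}
7. retainer@(0, 0, 1) [-x clear] — {bezel, connector, duct, fan, heatsink, retainer, shield}
8. pcb@(-1, 0, 1) [+y clear] — {bezel, connector, duct, fan, heatsink, pcb, retainer, shield}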